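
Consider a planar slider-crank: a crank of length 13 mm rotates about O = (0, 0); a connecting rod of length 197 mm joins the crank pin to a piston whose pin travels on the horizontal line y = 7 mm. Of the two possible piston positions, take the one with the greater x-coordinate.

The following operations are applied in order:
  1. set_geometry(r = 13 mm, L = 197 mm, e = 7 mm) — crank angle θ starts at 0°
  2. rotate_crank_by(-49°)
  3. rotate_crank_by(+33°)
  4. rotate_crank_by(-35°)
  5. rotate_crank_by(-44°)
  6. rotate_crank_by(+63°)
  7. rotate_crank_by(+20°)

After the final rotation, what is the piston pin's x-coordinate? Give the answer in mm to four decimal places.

set_geometry: r = 13 mm, L = 197 mm, e = 7 mm; θ ← 0°
rotate_crank_by(-49°): θ ← 0° -49° = -49°
rotate_crank_by(+33°): θ ← -49° +33° = -16°
rotate_crank_by(-35°): θ ← -16° -35° = -51°
rotate_crank_by(-44°): θ ← -51° -44° = -95°
rotate_crank_by(+63°): θ ← -95° +63° = -32°
rotate_crank_by(+20°): θ ← -32° +20° = -12°
crank pin P = (r cos θ, r sin θ) = (12.715919, -2.702852)
h = r sin θ − e = -2.702852 − 7 = -9.702852
x = r cos θ + √(L² − h²) = 12.715919 + √(38809.0 − 94.1453) = 12.715919 + 196.760907 = 209.476826

209.4768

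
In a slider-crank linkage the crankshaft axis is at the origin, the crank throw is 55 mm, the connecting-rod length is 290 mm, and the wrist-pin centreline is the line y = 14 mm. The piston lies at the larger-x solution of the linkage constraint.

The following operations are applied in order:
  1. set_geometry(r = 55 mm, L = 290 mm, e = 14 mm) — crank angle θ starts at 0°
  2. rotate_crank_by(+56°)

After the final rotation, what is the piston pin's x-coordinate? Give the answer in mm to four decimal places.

319.0291

set_geometry: r = 55 mm, L = 290 mm, e = 14 mm; θ ← 0°
rotate_crank_by(+56°): θ ← 0° +56° = 56°
crank pin P = (r cos θ, r sin θ) = (30.755610, 45.597066)
h = r sin θ − e = 45.597066 − 14 = 31.597066
x = r cos θ + √(L² − h²) = 30.755610 + √(84100.0 − 998.3746) = 30.755610 + 288.273525 = 319.029135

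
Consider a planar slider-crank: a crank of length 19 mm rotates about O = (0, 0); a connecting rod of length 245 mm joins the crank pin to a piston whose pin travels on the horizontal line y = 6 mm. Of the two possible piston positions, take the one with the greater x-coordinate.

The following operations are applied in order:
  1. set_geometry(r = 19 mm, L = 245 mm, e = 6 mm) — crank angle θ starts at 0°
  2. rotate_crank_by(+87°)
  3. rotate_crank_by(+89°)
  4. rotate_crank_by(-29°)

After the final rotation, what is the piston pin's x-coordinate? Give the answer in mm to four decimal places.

229.0267

set_geometry: r = 19 mm, L = 245 mm, e = 6 mm; θ ← 0°
rotate_crank_by(+87°): θ ← 0° +87° = 87°
rotate_crank_by(+89°): θ ← 87° +89° = 176°
rotate_crank_by(-29°): θ ← 176° -29° = 147°
crank pin P = (r cos θ, r sin θ) = (-15.934741, 10.348142)
h = r sin θ − e = 10.348142 − 6 = 4.348142
x = r cos θ + √(L² − h²) = -15.934741 + √(60025.0 − 18.9063) = -15.934741 + 244.961413 = 229.026672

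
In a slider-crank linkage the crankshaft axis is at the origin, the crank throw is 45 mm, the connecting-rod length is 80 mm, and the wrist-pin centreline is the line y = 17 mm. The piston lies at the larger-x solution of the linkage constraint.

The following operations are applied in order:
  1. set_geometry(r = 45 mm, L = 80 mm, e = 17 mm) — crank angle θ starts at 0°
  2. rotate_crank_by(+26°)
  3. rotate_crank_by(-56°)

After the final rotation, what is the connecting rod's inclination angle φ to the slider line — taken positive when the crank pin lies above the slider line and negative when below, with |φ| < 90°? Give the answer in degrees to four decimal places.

set_geometry: r = 45 mm, L = 80 mm, e = 17 mm; θ ← 0°
rotate_crank_by(+26°): θ ← 0° +26° = 26°
rotate_crank_by(-56°): θ ← 26° -56° = -30°
crank pin P = (r cos θ, r sin θ) = (38.971143, -22.500000)
h = r sin θ − e = -22.500000 − 17 = -39.500000
sin φ = h / L = -39.500000 / 80 = -0.49375000
φ = arcsin(-0.49375000) = -29.587358°

-29.5874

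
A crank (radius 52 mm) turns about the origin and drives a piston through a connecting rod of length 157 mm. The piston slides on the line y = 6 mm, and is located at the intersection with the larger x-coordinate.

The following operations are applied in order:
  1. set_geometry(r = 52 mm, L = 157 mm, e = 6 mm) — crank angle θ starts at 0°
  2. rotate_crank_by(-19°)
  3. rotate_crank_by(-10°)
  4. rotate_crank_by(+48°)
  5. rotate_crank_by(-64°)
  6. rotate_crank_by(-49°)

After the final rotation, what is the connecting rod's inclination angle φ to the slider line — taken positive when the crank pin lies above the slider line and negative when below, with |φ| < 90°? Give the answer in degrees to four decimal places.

set_geometry: r = 52 mm, L = 157 mm, e = 6 mm; θ ← 0°
rotate_crank_by(-19°): θ ← 0° -19° = -19°
rotate_crank_by(-10°): θ ← -19° -10° = -29°
rotate_crank_by(+48°): θ ← -29° +48° = 19°
rotate_crank_by(-64°): θ ← 19° -64° = -45°
rotate_crank_by(-49°): θ ← -45° -49° = -94°
crank pin P = (r cos θ, r sin θ) = (-3.627337, -51.873331)
h = r sin θ − e = -51.873331 − 6 = -57.873331
sin φ = h / L = -57.873331 / 157 = -0.36861994
φ = arcsin(-0.36861994) = -21.630531°

-21.6305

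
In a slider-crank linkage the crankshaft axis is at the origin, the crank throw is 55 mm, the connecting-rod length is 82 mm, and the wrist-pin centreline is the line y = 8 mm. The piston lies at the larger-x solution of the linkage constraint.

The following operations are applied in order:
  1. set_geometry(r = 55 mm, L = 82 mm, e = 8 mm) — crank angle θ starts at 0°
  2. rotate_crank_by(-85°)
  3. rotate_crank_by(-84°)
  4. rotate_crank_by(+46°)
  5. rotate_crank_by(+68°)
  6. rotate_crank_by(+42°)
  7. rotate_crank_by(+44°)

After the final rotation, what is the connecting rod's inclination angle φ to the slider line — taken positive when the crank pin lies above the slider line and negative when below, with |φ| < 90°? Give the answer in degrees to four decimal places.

14.3528

set_geometry: r = 55 mm, L = 82 mm, e = 8 mm; θ ← 0°
rotate_crank_by(-85°): θ ← 0° -85° = -85°
rotate_crank_by(-84°): θ ← -85° -84° = -169°
rotate_crank_by(+46°): θ ← -169° +46° = -123°
rotate_crank_by(+68°): θ ← -123° +68° = -55°
rotate_crank_by(+42°): θ ← -55° +42° = -13°
rotate_crank_by(+44°): θ ← -13° +44° = 31°
crank pin P = (r cos θ, r sin θ) = (47.144202, 28.327094)
h = r sin θ − e = 28.327094 − 8 = 20.327094
sin φ = h / L = 20.327094 / 82 = 0.24789139
φ = arcsin(0.24789139) = 14.352771°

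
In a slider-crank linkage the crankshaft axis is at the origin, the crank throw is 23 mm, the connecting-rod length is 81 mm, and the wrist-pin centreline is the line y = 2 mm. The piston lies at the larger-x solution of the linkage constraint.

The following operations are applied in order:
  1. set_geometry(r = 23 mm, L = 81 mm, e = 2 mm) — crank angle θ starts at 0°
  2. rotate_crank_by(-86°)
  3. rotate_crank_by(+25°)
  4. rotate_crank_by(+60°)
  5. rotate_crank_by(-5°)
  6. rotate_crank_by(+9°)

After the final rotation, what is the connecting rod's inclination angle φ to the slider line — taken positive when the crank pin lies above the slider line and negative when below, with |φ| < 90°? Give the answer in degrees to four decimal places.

set_geometry: r = 23 mm, L = 81 mm, e = 2 mm; θ ← 0°
rotate_crank_by(-86°): θ ← 0° -86° = -86°
rotate_crank_by(+25°): θ ← -86° +25° = -61°
rotate_crank_by(+60°): θ ← -61° +60° = -1°
rotate_crank_by(-5°): θ ← -1° -5° = -6°
rotate_crank_by(+9°): θ ← -6° +9° = 3°
crank pin P = (r cos θ, r sin θ) = (22.968479, 1.203727)
h = r sin θ − e = 1.203727 − 2 = -0.796273
sin φ = h / L = -0.796273 / 81 = -0.00983053
φ = arcsin(-0.00983053) = -0.563257°

-0.5633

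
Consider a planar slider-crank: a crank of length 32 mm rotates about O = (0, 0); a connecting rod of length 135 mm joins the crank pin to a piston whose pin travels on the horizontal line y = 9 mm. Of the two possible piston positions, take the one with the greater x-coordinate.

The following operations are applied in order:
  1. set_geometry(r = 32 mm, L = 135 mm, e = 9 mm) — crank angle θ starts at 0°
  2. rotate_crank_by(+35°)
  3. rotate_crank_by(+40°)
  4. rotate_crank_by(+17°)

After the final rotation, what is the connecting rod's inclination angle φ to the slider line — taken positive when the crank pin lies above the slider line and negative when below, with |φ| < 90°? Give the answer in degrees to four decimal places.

set_geometry: r = 32 mm, L = 135 mm, e = 9 mm; θ ← 0°
rotate_crank_by(+35°): θ ← 0° +35° = 35°
rotate_crank_by(+40°): θ ← 35° +40° = 75°
rotate_crank_by(+17°): θ ← 75° +17° = 92°
crank pin P = (r cos θ, r sin θ) = (-1.116784, 31.980506)
h = r sin θ − e = 31.980506 − 9 = 22.980506
sin φ = h / L = 22.980506 / 135 = 0.17022597
φ = arcsin(0.17022597) = 9.800958°

9.8010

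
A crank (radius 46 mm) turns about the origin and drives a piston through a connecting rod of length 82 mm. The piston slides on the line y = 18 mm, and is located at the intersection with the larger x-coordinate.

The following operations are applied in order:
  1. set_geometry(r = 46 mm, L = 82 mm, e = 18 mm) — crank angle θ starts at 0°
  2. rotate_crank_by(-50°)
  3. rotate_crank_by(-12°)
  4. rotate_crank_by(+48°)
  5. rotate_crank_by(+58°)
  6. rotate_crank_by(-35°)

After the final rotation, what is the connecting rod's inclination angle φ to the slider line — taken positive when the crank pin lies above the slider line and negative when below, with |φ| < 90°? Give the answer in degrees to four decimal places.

-7.5711

set_geometry: r = 46 mm, L = 82 mm, e = 18 mm; θ ← 0°
rotate_crank_by(-50°): θ ← 0° -50° = -50°
rotate_crank_by(-12°): θ ← -50° -12° = -62°
rotate_crank_by(+48°): θ ← -62° +48° = -14°
rotate_crank_by(+58°): θ ← -14° +58° = 44°
rotate_crank_by(-35°): θ ← 44° -35° = 9°
crank pin P = (r cos θ, r sin θ) = (45.433664, 7.195985)
h = r sin θ − e = 7.195985 − 18 = -10.804015
sin φ = h / L = -10.804015 / 82 = -0.13175628
φ = arcsin(-0.13175628) = -7.571093°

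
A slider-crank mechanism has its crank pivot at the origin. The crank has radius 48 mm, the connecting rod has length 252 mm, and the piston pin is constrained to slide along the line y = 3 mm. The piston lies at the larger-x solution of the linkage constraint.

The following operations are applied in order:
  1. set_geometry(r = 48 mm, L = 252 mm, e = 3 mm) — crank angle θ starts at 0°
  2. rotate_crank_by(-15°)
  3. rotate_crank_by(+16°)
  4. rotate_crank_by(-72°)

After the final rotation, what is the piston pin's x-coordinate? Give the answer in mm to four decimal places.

262.9386

set_geometry: r = 48 mm, L = 252 mm, e = 3 mm; θ ← 0°
rotate_crank_by(-15°): θ ← 0° -15° = -15°
rotate_crank_by(+16°): θ ← -15° +16° = 1°
rotate_crank_by(-72°): θ ← 1° -72° = -71°
crank pin P = (r cos θ, r sin θ) = (15.627271, -45.384892)
h = r sin θ − e = -45.384892 − 3 = -48.384892
x = r cos θ + √(L² − h²) = 15.627271 + √(63504.0 − 2341.0977) = 15.627271 + 247.311347 = 262.938618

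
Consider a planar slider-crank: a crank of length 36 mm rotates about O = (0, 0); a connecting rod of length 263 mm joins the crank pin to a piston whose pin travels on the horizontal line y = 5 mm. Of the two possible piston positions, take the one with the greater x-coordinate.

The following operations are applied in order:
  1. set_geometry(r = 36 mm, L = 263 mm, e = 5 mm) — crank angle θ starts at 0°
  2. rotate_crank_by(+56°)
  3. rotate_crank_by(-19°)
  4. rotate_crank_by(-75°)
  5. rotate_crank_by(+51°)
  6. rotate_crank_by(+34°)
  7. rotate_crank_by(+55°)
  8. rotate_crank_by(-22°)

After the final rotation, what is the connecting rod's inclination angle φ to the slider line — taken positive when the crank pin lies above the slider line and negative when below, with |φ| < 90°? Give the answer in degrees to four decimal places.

6.6493

set_geometry: r = 36 mm, L = 263 mm, e = 5 mm; θ ← 0°
rotate_crank_by(+56°): θ ← 0° +56° = 56°
rotate_crank_by(-19°): θ ← 56° -19° = 37°
rotate_crank_by(-75°): θ ← 37° -75° = -38°
rotate_crank_by(+51°): θ ← -38° +51° = 13°
rotate_crank_by(+34°): θ ← 13° +34° = 47°
rotate_crank_by(+55°): θ ← 47° +55° = 102°
rotate_crank_by(-22°): θ ← 102° -22° = 80°
crank pin P = (r cos θ, r sin θ) = (6.251334, 35.453079)
h = r sin θ − e = 35.453079 − 5 = 30.453079
sin φ = h / L = 30.453079 / 263 = 0.11579118
φ = arcsin(0.11579118) = 6.649261°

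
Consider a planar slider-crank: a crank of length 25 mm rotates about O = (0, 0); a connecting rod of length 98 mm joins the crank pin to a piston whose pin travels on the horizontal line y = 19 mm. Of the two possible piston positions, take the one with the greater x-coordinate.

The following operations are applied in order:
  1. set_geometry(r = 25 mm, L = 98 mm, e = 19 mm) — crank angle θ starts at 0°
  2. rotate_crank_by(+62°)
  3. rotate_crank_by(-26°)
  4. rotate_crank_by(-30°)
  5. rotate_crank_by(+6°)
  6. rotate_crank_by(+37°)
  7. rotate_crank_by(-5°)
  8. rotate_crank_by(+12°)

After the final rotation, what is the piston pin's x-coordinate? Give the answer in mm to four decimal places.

set_geometry: r = 25 mm, L = 98 mm, e = 19 mm; θ ← 0°
rotate_crank_by(+62°): θ ← 0° +62° = 62°
rotate_crank_by(-26°): θ ← 62° -26° = 36°
rotate_crank_by(-30°): θ ← 36° -30° = 6°
rotate_crank_by(+6°): θ ← 6° +6° = 12°
rotate_crank_by(+37°): θ ← 12° +37° = 49°
rotate_crank_by(-5°): θ ← 49° -5° = 44°
rotate_crank_by(+12°): θ ← 44° +12° = 56°
crank pin P = (r cos θ, r sin θ) = (13.979823, 20.725939)
h = r sin θ − e = 20.725939 − 19 = 1.725939
x = r cos θ + √(L² − h²) = 13.979823 + √(9604.0 − 2.9789) = 13.979823 + 97.984801 = 111.964623

111.9646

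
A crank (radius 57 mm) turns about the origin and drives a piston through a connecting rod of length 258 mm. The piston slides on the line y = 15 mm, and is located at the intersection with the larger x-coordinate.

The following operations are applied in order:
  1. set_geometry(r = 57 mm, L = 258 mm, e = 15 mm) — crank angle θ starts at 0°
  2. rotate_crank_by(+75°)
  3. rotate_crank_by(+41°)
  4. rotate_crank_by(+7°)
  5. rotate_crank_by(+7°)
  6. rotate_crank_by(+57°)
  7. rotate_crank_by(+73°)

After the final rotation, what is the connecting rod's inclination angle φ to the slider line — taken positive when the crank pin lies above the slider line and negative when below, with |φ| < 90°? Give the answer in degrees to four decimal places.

set_geometry: r = 57 mm, L = 258 mm, e = 15 mm; θ ← 0°
rotate_crank_by(+75°): θ ← 0° +75° = 75°
rotate_crank_by(+41°): θ ← 75° +41° = 116°
rotate_crank_by(+7°): θ ← 116° +7° = 123°
rotate_crank_by(+7°): θ ← 123° +7° = 130°
rotate_crank_by(+57°): θ ← 130° +57° = 187°
rotate_crank_by(+73°): θ ← 187° +73° = 260°
crank pin P = (r cos θ, r sin θ) = (-9.897946, -56.134042)
h = r sin θ − e = -56.134042 − 15 = -71.134042
sin φ = h / L = -71.134042 / 258 = -0.27571334
φ = arcsin(-0.27571334) = -16.004529°

-16.0045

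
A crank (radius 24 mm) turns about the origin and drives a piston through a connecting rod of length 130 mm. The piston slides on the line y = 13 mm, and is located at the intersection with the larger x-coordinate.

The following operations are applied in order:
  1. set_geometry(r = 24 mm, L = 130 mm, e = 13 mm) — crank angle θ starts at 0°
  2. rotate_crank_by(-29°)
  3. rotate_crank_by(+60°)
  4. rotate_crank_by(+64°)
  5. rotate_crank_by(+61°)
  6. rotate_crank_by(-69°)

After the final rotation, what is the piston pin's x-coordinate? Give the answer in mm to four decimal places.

130.7926

set_geometry: r = 24 mm, L = 130 mm, e = 13 mm; θ ← 0°
rotate_crank_by(-29°): θ ← 0° -29° = -29°
rotate_crank_by(+60°): θ ← -29° +60° = 31°
rotate_crank_by(+64°): θ ← 31° +64° = 95°
rotate_crank_by(+61°): θ ← 95° +61° = 156°
rotate_crank_by(-69°): θ ← 156° -69° = 87°
crank pin P = (r cos θ, r sin θ) = (1.256063, 23.967109)
h = r sin θ − e = 23.967109 − 13 = 10.967109
x = r cos θ + √(L² − h²) = 1.256063 + √(16900.0 − 120.2775) = 1.256063 + 129.536568 = 130.792631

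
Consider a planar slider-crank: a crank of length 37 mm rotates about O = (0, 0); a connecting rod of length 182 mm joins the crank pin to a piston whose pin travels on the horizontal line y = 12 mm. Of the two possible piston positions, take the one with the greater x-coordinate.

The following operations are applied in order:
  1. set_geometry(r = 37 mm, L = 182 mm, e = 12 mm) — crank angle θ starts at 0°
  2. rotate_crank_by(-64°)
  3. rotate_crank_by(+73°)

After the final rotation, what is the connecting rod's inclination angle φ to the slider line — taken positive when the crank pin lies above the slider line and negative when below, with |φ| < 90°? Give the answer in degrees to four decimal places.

set_geometry: r = 37 mm, L = 182 mm, e = 12 mm; θ ← 0°
rotate_crank_by(-64°): θ ← 0° -64° = -64°
rotate_crank_by(+73°): θ ← -64° +73° = 9°
crank pin P = (r cos θ, r sin θ) = (36.544469, 5.788075)
h = r sin θ − e = 5.788075 − 12 = -6.211925
sin φ = h / L = -6.211925 / 182 = -0.03413145
φ = arcsin(-0.03413145) = -1.955968°

-1.9560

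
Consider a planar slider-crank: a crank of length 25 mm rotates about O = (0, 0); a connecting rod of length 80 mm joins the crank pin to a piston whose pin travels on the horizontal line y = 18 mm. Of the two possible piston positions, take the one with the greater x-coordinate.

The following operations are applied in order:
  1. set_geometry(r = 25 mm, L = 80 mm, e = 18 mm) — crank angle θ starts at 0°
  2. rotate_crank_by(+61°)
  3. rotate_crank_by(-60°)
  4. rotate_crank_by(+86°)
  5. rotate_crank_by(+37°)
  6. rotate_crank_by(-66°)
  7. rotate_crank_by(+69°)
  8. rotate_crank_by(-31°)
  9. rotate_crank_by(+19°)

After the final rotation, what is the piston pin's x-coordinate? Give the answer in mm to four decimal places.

69.2988

set_geometry: r = 25 mm, L = 80 mm, e = 18 mm; θ ← 0°
rotate_crank_by(+61°): θ ← 0° +61° = 61°
rotate_crank_by(-60°): θ ← 61° -60° = 1°
rotate_crank_by(+86°): θ ← 1° +86° = 87°
rotate_crank_by(+37°): θ ← 87° +37° = 124°
rotate_crank_by(-66°): θ ← 124° -66° = 58°
rotate_crank_by(+69°): θ ← 58° +69° = 127°
rotate_crank_by(-31°): θ ← 127° -31° = 96°
rotate_crank_by(+19°): θ ← 96° +19° = 115°
crank pin P = (r cos θ, r sin θ) = (-10.565457, 22.657695)
h = r sin θ − e = 22.657695 − 18 = 4.657695
x = r cos θ + √(L² − h²) = -10.565457 + √(6400.0 − 21.6941) = -10.565457 + 79.864297 = 69.298840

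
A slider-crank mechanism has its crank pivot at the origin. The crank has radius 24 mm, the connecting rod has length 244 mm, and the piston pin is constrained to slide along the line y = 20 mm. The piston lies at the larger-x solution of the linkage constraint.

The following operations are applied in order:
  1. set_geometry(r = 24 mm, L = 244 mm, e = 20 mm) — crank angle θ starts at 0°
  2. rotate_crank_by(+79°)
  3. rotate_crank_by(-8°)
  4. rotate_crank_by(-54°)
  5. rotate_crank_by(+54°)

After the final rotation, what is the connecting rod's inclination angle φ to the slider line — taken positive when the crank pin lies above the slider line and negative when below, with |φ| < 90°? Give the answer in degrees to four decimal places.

set_geometry: r = 24 mm, L = 244 mm, e = 20 mm; θ ← 0°
rotate_crank_by(+79°): θ ← 0° +79° = 79°
rotate_crank_by(-8°): θ ← 79° -8° = 71°
rotate_crank_by(-54°): θ ← 71° -54° = 17°
rotate_crank_by(+54°): θ ← 17° +54° = 71°
crank pin P = (r cos θ, r sin θ) = (7.813636, 22.692446)
h = r sin θ − e = 22.692446 − 20 = 2.692446
sin φ = h / L = 2.692446 / 244 = 0.01103461
φ = arcsin(0.01103461) = 0.632250°

0.6322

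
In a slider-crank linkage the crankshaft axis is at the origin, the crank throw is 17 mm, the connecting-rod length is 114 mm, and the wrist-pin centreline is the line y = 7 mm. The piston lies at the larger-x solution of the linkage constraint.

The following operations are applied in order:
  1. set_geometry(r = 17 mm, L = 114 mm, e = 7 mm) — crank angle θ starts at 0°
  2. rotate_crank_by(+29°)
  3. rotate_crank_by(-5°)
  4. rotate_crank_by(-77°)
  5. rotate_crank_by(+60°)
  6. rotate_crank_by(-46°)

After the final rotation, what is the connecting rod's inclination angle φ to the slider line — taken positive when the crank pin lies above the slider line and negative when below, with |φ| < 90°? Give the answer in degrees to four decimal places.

set_geometry: r = 17 mm, L = 114 mm, e = 7 mm; θ ← 0°
rotate_crank_by(+29°): θ ← 0° +29° = 29°
rotate_crank_by(-5°): θ ← 29° -5° = 24°
rotate_crank_by(-77°): θ ← 24° -77° = -53°
rotate_crank_by(+60°): θ ← -53° +60° = 7°
rotate_crank_by(-46°): θ ← 7° -46° = -39°
crank pin P = (r cos θ, r sin θ) = (13.211481, -10.698447)
h = r sin θ − e = -10.698447 − 7 = -17.698447
sin φ = h / L = -17.698447 / 114 = -0.15524953
φ = arcsin(-0.15524953) = -8.931269°

-8.9313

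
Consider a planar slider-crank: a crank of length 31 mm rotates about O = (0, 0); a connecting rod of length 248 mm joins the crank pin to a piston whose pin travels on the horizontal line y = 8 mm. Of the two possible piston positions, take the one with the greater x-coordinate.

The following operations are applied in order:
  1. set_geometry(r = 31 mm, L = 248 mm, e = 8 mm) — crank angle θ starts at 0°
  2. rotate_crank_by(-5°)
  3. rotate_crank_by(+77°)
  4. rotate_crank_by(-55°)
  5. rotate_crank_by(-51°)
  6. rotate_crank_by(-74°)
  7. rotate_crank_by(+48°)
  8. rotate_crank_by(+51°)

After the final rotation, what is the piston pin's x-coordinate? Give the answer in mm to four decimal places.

set_geometry: r = 31 mm, L = 248 mm, e = 8 mm; θ ← 0°
rotate_crank_by(-5°): θ ← 0° -5° = -5°
rotate_crank_by(+77°): θ ← -5° +77° = 72°
rotate_crank_by(-55°): θ ← 72° -55° = 17°
rotate_crank_by(-51°): θ ← 17° -51° = -34°
rotate_crank_by(-74°): θ ← -34° -74° = -108°
rotate_crank_by(+48°): θ ← -108° +48° = -60°
rotate_crank_by(+51°): θ ← -60° +51° = -9°
crank pin P = (r cos θ, r sin θ) = (30.618339, -4.849468)
h = r sin θ − e = -4.849468 − 8 = -12.849468
x = r cos θ + √(L² − h²) = 30.618339 + √(61504.0 − 165.1088) = 30.618339 + 247.666896 = 278.285234

278.2852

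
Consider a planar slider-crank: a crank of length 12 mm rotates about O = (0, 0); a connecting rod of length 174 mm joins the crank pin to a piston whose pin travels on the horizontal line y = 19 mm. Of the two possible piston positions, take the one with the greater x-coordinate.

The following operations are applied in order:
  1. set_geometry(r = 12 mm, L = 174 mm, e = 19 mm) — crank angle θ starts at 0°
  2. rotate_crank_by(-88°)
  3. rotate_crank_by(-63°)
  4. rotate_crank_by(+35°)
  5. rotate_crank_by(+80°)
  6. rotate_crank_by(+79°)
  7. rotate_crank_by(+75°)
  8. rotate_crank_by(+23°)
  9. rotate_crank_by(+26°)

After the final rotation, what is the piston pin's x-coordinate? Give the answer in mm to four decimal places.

161.5423

set_geometry: r = 12 mm, L = 174 mm, e = 19 mm; θ ← 0°
rotate_crank_by(-88°): θ ← 0° -88° = -88°
rotate_crank_by(-63°): θ ← -88° -63° = -151°
rotate_crank_by(+35°): θ ← -151° +35° = -116°
rotate_crank_by(+80°): θ ← -116° +80° = -36°
rotate_crank_by(+79°): θ ← -36° +79° = 43°
rotate_crank_by(+75°): θ ← 43° +75° = 118°
rotate_crank_by(+23°): θ ← 118° +23° = 141°
rotate_crank_by(+26°): θ ← 141° +26° = 167°
crank pin P = (r cos θ, r sin θ) = (-11.692441, 2.699413)
h = r sin θ − e = 2.699413 − 19 = -16.300587
x = r cos θ + √(L² − h²) = -11.692441 + √(30276.0 − 265.7091) = -11.692441 + 173.234785 = 161.542345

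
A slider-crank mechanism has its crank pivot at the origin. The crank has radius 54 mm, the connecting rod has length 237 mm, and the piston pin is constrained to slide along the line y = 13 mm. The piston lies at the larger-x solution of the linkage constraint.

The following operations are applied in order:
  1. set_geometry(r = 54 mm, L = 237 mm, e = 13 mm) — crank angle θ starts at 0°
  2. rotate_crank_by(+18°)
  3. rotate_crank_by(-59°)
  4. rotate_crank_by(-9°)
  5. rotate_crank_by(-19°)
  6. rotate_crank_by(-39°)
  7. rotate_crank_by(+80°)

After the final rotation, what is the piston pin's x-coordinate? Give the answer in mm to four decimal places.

281.5556

set_geometry: r = 54 mm, L = 237 mm, e = 13 mm; θ ← 0°
rotate_crank_by(+18°): θ ← 0° +18° = 18°
rotate_crank_by(-59°): θ ← 18° -59° = -41°
rotate_crank_by(-9°): θ ← -41° -9° = -50°
rotate_crank_by(-19°): θ ← -50° -19° = -69°
rotate_crank_by(-39°): θ ← -69° -39° = -108°
rotate_crank_by(+80°): θ ← -108° +80° = -28°
crank pin P = (r cos θ, r sin θ) = (47.679170, -25.351464)
h = r sin θ − e = -25.351464 − 13 = -38.351464
x = r cos θ + √(L² − h²) = 47.679170 + √(56169.0 − 1470.8348) = 47.679170 + 233.876389 = 281.555559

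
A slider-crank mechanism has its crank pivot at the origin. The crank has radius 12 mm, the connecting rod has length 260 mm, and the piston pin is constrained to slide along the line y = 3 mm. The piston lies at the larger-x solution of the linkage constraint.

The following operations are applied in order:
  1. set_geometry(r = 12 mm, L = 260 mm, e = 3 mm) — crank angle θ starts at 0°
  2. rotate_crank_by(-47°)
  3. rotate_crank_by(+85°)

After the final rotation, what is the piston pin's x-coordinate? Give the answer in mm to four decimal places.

269.4191

set_geometry: r = 12 mm, L = 260 mm, e = 3 mm; θ ← 0°
rotate_crank_by(-47°): θ ← 0° -47° = -47°
rotate_crank_by(+85°): θ ← -47° +85° = 38°
crank pin P = (r cos θ, r sin θ) = (9.456129, 7.387938)
h = r sin θ − e = 7.387938 − 3 = 4.387938
x = r cos θ + √(L² − h²) = 9.456129 + √(67600.0 − 19.2540) = 9.456129 + 259.962970 = 269.419099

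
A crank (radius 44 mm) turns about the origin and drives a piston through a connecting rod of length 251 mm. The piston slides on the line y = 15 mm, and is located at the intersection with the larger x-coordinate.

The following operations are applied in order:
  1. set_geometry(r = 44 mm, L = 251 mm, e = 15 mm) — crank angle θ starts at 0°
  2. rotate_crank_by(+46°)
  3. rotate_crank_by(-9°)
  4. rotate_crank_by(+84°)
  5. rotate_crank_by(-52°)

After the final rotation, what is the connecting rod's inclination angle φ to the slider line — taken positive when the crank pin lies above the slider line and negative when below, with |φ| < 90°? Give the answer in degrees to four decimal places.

5.9635

set_geometry: r = 44 mm, L = 251 mm, e = 15 mm; θ ← 0°
rotate_crank_by(+46°): θ ← 0° +46° = 46°
rotate_crank_by(-9°): θ ← 46° -9° = 37°
rotate_crank_by(+84°): θ ← 37° +84° = 121°
rotate_crank_by(-52°): θ ← 121° -52° = 69°
crank pin P = (r cos θ, r sin θ) = (15.768190, 41.077539)
h = r sin θ − e = 41.077539 − 15 = 26.077539
sin φ = h / L = 26.077539 / 251 = 0.10389458
φ = arcsin(0.10389458) = 5.963482°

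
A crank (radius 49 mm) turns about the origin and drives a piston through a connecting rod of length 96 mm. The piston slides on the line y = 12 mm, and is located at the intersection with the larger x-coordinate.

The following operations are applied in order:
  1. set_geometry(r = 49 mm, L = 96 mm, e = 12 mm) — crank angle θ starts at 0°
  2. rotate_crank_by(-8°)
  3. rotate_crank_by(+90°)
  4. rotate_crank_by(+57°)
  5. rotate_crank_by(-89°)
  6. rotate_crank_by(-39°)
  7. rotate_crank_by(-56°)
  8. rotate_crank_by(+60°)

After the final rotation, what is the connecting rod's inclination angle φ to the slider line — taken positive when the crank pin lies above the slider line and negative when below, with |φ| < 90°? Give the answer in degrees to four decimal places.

0.4071

set_geometry: r = 49 mm, L = 96 mm, e = 12 mm; θ ← 0°
rotate_crank_by(-8°): θ ← 0° -8° = -8°
rotate_crank_by(+90°): θ ← -8° +90° = 82°
rotate_crank_by(+57°): θ ← 82° +57° = 139°
rotate_crank_by(-89°): θ ← 139° -89° = 50°
rotate_crank_by(-39°): θ ← 50° -39° = 11°
rotate_crank_by(-56°): θ ← 11° -56° = -45°
rotate_crank_by(+60°): θ ← -45° +60° = 15°
crank pin P = (r cos θ, r sin θ) = (47.330365, 12.682133)
h = r sin θ − e = 12.682133 − 12 = 0.682133
sin φ = h / L = 0.682133 / 96 = 0.00710555
φ = arcsin(0.00710555) = 0.407122°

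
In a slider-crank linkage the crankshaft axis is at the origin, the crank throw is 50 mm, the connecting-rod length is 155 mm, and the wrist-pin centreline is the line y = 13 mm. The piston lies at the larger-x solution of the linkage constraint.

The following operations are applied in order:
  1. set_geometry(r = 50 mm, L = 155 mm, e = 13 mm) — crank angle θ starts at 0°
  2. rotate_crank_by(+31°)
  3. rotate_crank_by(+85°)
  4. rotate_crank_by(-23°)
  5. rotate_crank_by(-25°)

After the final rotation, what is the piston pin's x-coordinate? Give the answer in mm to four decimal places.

set_geometry: r = 50 mm, L = 155 mm, e = 13 mm; θ ← 0°
rotate_crank_by(+31°): θ ← 0° +31° = 31°
rotate_crank_by(+85°): θ ← 31° +85° = 116°
rotate_crank_by(-23°): θ ← 116° -23° = 93°
rotate_crank_by(-25°): θ ← 93° -25° = 68°
crank pin P = (r cos θ, r sin θ) = (18.730330, 46.359193)
h = r sin θ − e = 46.359193 − 13 = 33.359193
x = r cos θ + √(L² − h²) = 18.730330 + √(24025.0 − 1112.8357) = 18.730330 + 151.367646 = 170.097976

170.0980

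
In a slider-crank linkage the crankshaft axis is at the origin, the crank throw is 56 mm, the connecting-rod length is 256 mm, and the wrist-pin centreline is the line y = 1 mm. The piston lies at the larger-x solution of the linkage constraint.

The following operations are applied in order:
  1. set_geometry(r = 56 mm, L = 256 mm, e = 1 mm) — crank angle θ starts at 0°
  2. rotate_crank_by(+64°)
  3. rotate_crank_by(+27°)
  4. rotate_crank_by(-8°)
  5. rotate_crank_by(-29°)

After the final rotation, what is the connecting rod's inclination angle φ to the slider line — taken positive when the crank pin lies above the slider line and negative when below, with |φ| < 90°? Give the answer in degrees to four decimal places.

9.9661

set_geometry: r = 56 mm, L = 256 mm, e = 1 mm; θ ← 0°
rotate_crank_by(+64°): θ ← 0° +64° = 64°
rotate_crank_by(+27°): θ ← 64° +27° = 91°
rotate_crank_by(-8°): θ ← 91° -8° = 83°
rotate_crank_by(-29°): θ ← 83° -29° = 54°
crank pin P = (r cos θ, r sin θ) = (32.915974, 45.304952)
h = r sin θ − e = 45.304952 − 1 = 44.304952
sin φ = h / L = 44.304952 / 256 = 0.17306622
φ = arcsin(0.17306622) = 9.966144°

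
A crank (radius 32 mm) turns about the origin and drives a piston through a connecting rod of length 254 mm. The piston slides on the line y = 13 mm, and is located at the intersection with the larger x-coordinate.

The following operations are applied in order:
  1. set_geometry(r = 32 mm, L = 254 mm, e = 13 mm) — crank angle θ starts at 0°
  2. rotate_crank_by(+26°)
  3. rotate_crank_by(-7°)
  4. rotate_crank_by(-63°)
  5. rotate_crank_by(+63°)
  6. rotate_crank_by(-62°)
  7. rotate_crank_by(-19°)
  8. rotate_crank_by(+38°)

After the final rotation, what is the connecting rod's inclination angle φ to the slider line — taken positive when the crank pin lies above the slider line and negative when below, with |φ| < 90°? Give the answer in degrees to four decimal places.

set_geometry: r = 32 mm, L = 254 mm, e = 13 mm; θ ← 0°
rotate_crank_by(+26°): θ ← 0° +26° = 26°
rotate_crank_by(-7°): θ ← 26° -7° = 19°
rotate_crank_by(-63°): θ ← 19° -63° = -44°
rotate_crank_by(+63°): θ ← -44° +63° = 19°
rotate_crank_by(-62°): θ ← 19° -62° = -43°
rotate_crank_by(-19°): θ ← -43° -19° = -62°
rotate_crank_by(+38°): θ ← -62° +38° = -24°
crank pin P = (r cos θ, r sin θ) = (29.233455, -13.015573)
h = r sin θ − e = -13.015573 − 13 = -26.015573
sin φ = h / L = -26.015573 / 254 = -0.10242351
φ = arcsin(-0.10242351) = -5.878744°

-5.8787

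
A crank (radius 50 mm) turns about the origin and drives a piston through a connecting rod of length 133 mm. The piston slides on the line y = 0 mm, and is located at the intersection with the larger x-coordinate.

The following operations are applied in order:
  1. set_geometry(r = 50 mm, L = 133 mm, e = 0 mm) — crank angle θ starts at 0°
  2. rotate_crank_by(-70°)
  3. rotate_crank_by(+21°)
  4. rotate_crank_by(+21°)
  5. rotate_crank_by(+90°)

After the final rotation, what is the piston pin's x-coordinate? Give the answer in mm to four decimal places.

148.9328

set_geometry: r = 50 mm, L = 133 mm, e = 0 mm; θ ← 0°
rotate_crank_by(-70°): θ ← 0° -70° = -70°
rotate_crank_by(+21°): θ ← -70° +21° = -49°
rotate_crank_by(+21°): θ ← -49° +21° = -28°
rotate_crank_by(+90°): θ ← -28° +90° = 62°
crank pin P = (r cos θ, r sin θ) = (23.473578, 44.147380)
h = r sin θ − e = 44.147380 − 0 = 44.147380
x = r cos θ + √(L² − h²) = 23.473578 + √(17689.0 − 1948.9911) = 23.473578 + 125.459192 = 148.932770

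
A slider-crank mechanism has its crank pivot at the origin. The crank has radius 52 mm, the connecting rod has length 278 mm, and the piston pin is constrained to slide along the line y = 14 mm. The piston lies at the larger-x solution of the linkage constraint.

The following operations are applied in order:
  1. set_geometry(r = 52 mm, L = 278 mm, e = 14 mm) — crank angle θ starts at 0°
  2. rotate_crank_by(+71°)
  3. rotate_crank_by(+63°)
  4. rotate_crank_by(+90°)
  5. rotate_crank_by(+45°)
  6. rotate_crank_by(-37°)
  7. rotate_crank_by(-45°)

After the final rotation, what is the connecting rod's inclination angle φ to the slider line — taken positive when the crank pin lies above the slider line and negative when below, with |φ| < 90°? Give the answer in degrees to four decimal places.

set_geometry: r = 52 mm, L = 278 mm, e = 14 mm; θ ← 0°
rotate_crank_by(+71°): θ ← 0° +71° = 71°
rotate_crank_by(+63°): θ ← 71° +63° = 134°
rotate_crank_by(+90°): θ ← 134° +90° = 224°
rotate_crank_by(+45°): θ ← 224° +45° = 269°
rotate_crank_by(-37°): θ ← 269° -37° = 232°
rotate_crank_by(-45°): θ ← 232° -45° = 187°
crank pin P = (r cos θ, r sin θ) = (-51.612400, -6.337206)
h = r sin θ − e = -6.337206 − 14 = -20.337206
sin φ = h / L = -20.337206 / 278 = -0.07315542
φ = arcsin(-0.07315542) = -4.195244°

-4.1952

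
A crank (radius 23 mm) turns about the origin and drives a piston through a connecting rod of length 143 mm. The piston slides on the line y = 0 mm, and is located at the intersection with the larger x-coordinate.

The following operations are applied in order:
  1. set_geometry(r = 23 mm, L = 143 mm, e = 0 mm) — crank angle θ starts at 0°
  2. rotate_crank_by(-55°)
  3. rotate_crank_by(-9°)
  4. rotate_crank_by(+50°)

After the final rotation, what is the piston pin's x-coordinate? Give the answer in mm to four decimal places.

set_geometry: r = 23 mm, L = 143 mm, e = 0 mm; θ ← 0°
rotate_crank_by(-55°): θ ← 0° -55° = -55°
rotate_crank_by(-9°): θ ← -55° -9° = -64°
rotate_crank_by(+50°): θ ← -64° +50° = -14°
crank pin P = (r cos θ, r sin θ) = (22.316802, -5.564204)
h = r sin θ − e = -5.564204 − 0 = -5.564204
x = r cos θ + √(L² − h²) = 22.316802 + √(20449.0 − 30.9604) = 22.316802 + 142.891706 = 165.208508

165.2085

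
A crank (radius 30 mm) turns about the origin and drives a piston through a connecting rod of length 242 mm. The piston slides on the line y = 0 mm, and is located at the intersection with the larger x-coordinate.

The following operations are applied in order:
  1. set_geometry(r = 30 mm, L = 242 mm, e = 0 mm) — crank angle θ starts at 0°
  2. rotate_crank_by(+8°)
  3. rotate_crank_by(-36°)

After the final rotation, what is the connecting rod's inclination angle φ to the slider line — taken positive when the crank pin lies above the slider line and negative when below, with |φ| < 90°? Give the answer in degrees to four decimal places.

-3.3364

set_geometry: r = 30 mm, L = 242 mm, e = 0 mm; θ ← 0°
rotate_crank_by(+8°): θ ← 0° +8° = 8°
rotate_crank_by(-36°): θ ← 8° -36° = -28°
crank pin P = (r cos θ, r sin θ) = (26.488428, -14.084147)
h = r sin θ − e = -14.084147 − 0 = -14.084147
sin φ = h / L = -14.084147 / 242 = -0.05819895
φ = arcsin(-0.05819895) = -3.336440°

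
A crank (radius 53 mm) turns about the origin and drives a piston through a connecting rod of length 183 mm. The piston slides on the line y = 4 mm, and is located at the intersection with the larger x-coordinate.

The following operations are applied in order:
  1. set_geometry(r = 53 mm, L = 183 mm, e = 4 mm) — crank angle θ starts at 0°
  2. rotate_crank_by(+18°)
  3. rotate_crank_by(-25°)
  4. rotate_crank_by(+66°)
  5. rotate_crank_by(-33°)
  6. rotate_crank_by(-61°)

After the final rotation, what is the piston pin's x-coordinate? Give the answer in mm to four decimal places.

set_geometry: r = 53 mm, L = 183 mm, e = 4 mm; θ ← 0°
rotate_crank_by(+18°): θ ← 0° +18° = 18°
rotate_crank_by(-25°): θ ← 18° -25° = -7°
rotate_crank_by(+66°): θ ← -7° +66° = 59°
rotate_crank_by(-33°): θ ← 59° -33° = 26°
rotate_crank_by(-61°): θ ← 26° -61° = -35°
crank pin P = (r cos θ, r sin θ) = (43.415058, -30.399551)
h = r sin θ − e = -30.399551 − 4 = -34.399551
x = r cos θ + √(L² − h²) = 43.415058 + √(33489.0 − 1183.3291) = 43.415058 + 179.737784 = 223.152842

223.1528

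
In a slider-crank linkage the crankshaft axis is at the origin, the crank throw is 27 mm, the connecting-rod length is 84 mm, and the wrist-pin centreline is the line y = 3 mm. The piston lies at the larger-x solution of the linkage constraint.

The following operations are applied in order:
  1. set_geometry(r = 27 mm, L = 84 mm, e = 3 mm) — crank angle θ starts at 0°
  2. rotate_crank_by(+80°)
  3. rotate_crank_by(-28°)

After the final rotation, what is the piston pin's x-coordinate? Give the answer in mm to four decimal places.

98.6105

set_geometry: r = 27 mm, L = 84 mm, e = 3 mm; θ ← 0°
rotate_crank_by(+80°): θ ← 0° +80° = 80°
rotate_crank_by(-28°): θ ← 80° -28° = 52°
crank pin P = (r cos θ, r sin θ) = (16.622860, 21.276290)
h = r sin θ − e = 21.276290 − 3 = 18.276290
x = r cos θ + √(L² − h²) = 16.622860 + √(7056.0 − 334.0228) = 16.622860 + 81.987665 = 98.610525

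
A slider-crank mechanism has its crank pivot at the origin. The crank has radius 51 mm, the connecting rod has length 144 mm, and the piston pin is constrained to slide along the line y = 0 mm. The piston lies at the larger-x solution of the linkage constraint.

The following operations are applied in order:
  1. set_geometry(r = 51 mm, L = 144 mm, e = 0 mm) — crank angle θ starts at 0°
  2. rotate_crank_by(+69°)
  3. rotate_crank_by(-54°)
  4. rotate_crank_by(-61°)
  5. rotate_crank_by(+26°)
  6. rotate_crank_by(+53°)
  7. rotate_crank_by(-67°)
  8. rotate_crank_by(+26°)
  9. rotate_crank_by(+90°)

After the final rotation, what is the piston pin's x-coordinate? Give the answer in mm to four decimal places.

141.9510

set_geometry: r = 51 mm, L = 144 mm, e = 0 mm; θ ← 0°
rotate_crank_by(+69°): θ ← 0° +69° = 69°
rotate_crank_by(-54°): θ ← 69° -54° = 15°
rotate_crank_by(-61°): θ ← 15° -61° = -46°
rotate_crank_by(+26°): θ ← -46° +26° = -20°
rotate_crank_by(+53°): θ ← -20° +53° = 33°
rotate_crank_by(-67°): θ ← 33° -67° = -34°
rotate_crank_by(+26°): θ ← -34° +26° = -8°
rotate_crank_by(+90°): θ ← -8° +90° = 82°
crank pin P = (r cos θ, r sin θ) = (7.097828, 50.503672)
h = r sin θ − e = 50.503672 − 0 = 50.503672
x = r cos θ + √(L² − h²) = 7.097828 + √(20736.0 − 2550.6208) = 7.097828 + 134.853176 = 141.951004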